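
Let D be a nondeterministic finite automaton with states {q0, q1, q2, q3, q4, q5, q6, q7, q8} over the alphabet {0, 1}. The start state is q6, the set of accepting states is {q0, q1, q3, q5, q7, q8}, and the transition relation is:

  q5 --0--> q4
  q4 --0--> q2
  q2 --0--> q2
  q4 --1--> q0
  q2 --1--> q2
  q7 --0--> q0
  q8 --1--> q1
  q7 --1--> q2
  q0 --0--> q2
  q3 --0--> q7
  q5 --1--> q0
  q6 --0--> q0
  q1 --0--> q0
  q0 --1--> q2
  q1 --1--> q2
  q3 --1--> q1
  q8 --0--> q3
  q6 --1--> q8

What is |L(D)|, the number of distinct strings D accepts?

9

The useful subgraph on states {q0, q1, q3, q6, q7, q8} is acyclic, so L(D) is finite; the longest accepting path visits 5 useful states, giving maximum string length 4.
Counting accepting paths from q6 by length: 2 of length 1, 2 of length 2, 3 of length 3, 2 of length 4. Total 9.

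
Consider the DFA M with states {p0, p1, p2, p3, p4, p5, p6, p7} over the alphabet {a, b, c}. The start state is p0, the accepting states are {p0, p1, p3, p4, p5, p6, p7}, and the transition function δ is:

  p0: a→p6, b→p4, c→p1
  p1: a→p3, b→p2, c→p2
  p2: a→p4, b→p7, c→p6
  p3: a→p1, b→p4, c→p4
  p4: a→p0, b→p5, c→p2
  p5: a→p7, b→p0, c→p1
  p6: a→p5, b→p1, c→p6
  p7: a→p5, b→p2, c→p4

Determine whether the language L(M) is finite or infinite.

infinite

State p0 is reachable from the start and can reach an accepting state, and it lies on the cycle p0 → p1 → p2 → p4 → p0.
Traversing that cycle any number of times yields accepted strings of unbounded length, so the language is infinite.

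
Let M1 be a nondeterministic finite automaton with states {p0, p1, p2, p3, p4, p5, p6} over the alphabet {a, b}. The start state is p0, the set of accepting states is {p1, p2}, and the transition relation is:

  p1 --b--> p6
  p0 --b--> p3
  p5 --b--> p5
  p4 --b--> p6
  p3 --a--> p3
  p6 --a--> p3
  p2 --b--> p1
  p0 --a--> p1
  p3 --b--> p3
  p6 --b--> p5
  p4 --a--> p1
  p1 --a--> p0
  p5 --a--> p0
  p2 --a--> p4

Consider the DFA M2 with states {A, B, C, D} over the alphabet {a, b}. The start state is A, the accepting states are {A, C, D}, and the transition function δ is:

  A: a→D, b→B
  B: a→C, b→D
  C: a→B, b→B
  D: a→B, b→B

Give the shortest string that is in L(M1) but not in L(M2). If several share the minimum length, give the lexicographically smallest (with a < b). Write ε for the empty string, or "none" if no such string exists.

The string abbbaa is accepted by M1 but not by M2.
No shorter string lies in the difference, and abbbaa is the lexicographically first length-6 string in L(M1) \ L(M2).

abbbaa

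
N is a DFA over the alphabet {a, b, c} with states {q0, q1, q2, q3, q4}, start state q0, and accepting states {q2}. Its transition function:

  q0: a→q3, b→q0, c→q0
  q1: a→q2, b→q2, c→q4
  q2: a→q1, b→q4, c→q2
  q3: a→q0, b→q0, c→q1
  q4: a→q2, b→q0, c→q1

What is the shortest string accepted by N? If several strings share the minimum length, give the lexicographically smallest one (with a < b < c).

A breadth-first search from q0 reaches an accepting state first via the path q0 → q3 → q1 → q2 on input aca.
No string of length < 3 is accepted (BFS exhausts all shorter strings without reaching an accepting state), and aca is the lexicographically least accepting string of length 3.

aca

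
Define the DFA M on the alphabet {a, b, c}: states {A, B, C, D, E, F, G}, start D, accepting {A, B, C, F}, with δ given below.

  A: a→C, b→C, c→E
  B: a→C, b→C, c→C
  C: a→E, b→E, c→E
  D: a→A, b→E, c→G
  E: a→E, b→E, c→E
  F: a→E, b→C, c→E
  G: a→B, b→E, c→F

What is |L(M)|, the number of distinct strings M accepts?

The useful subgraph on states {A, B, C, D, F, G} is acyclic, so L(M) is finite; the longest accepting path visits 4 useful states, giving maximum string length 3.
Counting accepting paths from D by length: 1 of length 1, 4 of length 2, 4 of length 3. Total 9.

9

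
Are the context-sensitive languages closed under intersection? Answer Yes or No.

Yes

An LBA keeps a copy of the input on a second track, runs the LBA for L₁, and if that accepts restores the input and runs the LBA for L₂; linear space suffices, so L₁ ∩ L₂ is context-sensitive.
So the context-sensitive languages are closed under intersection.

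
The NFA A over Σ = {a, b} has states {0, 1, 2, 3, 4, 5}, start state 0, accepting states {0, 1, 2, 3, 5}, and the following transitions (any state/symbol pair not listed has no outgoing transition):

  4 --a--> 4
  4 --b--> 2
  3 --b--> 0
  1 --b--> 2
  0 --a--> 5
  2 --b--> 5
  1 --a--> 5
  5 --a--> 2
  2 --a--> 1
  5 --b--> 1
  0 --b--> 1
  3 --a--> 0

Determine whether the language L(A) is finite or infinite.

infinite

State 1 is reachable from the start and can reach an accepting state, and it lies on the cycle 1 → 2 → 1.
Traversing that cycle any number of times yields accepted strings of unbounded length, so the language is infinite.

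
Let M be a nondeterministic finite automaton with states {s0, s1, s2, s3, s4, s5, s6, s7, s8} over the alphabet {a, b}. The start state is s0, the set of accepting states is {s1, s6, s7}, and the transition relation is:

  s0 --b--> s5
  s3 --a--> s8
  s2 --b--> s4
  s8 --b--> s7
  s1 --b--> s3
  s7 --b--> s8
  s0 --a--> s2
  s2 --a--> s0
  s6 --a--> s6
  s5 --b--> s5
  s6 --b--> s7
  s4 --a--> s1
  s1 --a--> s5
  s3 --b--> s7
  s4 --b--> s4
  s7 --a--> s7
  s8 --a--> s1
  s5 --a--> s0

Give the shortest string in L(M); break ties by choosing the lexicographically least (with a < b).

A breadth-first search from s0 reaches an accepting state first via the path s0 → s2 → s4 → s1 on input aba.
No string of length < 3 is accepted (BFS exhausts all shorter strings without reaching an accepting state), and aba is the lexicographically least accepting string of length 3.

aba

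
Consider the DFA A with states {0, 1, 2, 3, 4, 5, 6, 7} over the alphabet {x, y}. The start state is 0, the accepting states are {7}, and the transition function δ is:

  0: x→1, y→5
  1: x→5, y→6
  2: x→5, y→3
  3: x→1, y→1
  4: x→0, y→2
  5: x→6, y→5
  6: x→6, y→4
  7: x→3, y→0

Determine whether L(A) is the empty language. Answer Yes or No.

Yes

The states reachable from the start state are {0, 1, 2, 3, 4, 5, 6}.
None of the accepting states {7} is reachable, so no string is accepted and L(A) = ∅.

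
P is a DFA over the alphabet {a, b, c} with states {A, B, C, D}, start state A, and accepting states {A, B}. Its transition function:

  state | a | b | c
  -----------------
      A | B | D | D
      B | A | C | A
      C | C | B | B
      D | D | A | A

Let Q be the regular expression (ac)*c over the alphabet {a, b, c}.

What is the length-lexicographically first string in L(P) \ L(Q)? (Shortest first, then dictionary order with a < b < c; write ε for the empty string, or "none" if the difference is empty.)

The empty string ε is accepted by P but not by Q.
Since ε is the unique shortest string, it is the required witness.

ε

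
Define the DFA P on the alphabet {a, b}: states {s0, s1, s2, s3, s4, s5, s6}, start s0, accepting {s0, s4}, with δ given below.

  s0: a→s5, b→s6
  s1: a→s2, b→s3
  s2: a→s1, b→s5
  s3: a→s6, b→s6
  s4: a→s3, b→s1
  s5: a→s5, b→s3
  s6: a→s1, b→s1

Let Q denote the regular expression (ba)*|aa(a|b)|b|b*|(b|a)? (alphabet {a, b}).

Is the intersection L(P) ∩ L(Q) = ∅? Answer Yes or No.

No

The empty string ε is accepted by both P and Q.
Hence L(P) ∩ L(Q) ≠ ∅.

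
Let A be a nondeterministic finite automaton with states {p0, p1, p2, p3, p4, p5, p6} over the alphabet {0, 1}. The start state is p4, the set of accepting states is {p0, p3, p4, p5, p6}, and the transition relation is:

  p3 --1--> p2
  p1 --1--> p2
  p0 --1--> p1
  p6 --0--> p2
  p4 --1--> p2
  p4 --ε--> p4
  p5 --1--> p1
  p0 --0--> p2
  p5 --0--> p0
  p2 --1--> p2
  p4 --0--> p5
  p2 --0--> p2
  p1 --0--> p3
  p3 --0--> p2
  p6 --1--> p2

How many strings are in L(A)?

5

The useful subgraph on states {p0, p1, p3, p4, p5} is acyclic, so L(A) is finite; the longest accepting path visits 5 useful states, giving maximum string length 4.
Counting accepting paths from p4 by length: 1 of length 0, 1 of length 1, 1 of length 2, 1 of length 3, 1 of length 4. Total 5.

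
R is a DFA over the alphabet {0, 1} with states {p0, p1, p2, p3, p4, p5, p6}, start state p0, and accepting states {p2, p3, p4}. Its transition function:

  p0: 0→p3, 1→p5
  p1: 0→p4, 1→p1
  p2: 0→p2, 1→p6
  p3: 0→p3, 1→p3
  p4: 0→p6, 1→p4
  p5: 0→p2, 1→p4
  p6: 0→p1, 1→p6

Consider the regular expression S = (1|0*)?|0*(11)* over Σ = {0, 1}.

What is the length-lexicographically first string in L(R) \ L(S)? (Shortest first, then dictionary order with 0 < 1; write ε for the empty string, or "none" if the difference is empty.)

The string 01 is accepted by R but not by S.
No shorter string lies in the difference, and 01 is the lexicographically first length-2 string in L(R) \ L(S).

01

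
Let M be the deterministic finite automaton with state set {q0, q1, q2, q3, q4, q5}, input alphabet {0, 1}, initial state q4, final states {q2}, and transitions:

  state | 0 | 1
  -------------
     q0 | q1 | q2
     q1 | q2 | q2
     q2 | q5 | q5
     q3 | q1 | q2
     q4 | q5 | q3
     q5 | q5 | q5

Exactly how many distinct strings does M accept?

3

The useful subgraph on states {q1, q2, q3, q4} is acyclic, so L(M) is finite; the longest accepting path visits 4 useful states, giving maximum string length 3.
Counting accepting paths from q4 by length: 1 of length 2, 2 of length 3. Total 3.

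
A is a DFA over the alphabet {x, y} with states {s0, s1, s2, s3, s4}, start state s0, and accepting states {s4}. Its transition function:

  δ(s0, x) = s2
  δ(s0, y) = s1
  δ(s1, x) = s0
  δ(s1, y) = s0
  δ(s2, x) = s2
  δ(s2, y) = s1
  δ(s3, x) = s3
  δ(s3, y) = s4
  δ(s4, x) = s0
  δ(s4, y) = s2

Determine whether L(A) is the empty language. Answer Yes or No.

Yes

The states reachable from the start state are {s0, s1, s2}.
None of the accepting states {s4} is reachable, so no string is accepted and L(A) = ∅.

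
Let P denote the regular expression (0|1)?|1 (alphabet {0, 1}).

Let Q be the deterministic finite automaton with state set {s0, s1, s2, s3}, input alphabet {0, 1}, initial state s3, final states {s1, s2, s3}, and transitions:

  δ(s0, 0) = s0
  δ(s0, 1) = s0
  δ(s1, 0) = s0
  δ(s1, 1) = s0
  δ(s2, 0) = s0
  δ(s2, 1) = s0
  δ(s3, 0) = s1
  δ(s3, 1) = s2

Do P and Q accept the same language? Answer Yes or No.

Converting the expression P to a DFA (subset construction, then merging equivalent states) gives the minimal DFA with states {p0, p1, p2}, start state p0, accepting states {p0, p1} and transitions p0: 0→p1, 1→p1; p1: 0→p2, 1→p2; p2: 0→p2, 1→p2.
Exploring the product automaton P × Q from the start pair (p0, s3), following both machines on each input symbol, reaches 4 state pairs: (p0, s3), (p1, s1), (p1, s2), (p2, s0).
P accepts in {p0, p1} and Q accepts in {s1, s2, s3}. In every reachable pair the two components are either both accepting — (p0, s3), (p1, s1), (p1, s2) — or both non-accepting, so no string is accepted by exactly one of the machines: L(P) \ L(Q) and L(Q) \ L(P) are both empty.
Hence every string is accepted by P iff it is accepted by Q, and the two languages coincide.

Yes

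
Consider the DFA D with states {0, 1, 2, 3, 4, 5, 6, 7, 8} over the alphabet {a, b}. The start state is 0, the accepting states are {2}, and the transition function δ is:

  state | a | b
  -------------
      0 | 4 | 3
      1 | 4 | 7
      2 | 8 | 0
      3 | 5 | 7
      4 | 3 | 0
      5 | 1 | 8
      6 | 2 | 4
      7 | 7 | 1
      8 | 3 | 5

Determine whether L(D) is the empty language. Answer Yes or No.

The states reachable from the start state are {0, 1, 3, 4, 5, 7, 8}.
None of the accepting states {2} is reachable, so no string is accepted and L(D) = ∅.

Yes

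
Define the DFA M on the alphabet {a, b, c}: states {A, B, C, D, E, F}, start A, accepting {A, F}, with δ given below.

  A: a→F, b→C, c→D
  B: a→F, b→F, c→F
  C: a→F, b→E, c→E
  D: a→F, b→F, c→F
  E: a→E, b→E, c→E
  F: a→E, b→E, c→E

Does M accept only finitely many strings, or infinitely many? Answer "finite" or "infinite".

finite

The useful states (reachable from A and able to reach an accepting state) are {A, C, D, F}.
Restricted to these states the transition graph has no cycle, so every accepting path has bounded length and L is finite.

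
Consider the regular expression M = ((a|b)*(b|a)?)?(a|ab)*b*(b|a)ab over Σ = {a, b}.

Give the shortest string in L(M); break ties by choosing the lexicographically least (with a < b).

By inspection of the expression, no string of length less than 3 matches, and aab is the lexicographically first match of length 3.

aab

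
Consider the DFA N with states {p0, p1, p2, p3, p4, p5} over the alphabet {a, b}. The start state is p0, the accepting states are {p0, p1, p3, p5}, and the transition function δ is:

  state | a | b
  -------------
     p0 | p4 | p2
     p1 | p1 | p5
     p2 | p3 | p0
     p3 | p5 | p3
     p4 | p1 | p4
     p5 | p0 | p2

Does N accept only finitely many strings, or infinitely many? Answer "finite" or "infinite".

infinite

State p0 is reachable from the start and can reach an accepting state, and it lies on the cycle p0 → p2 → p0.
Traversing that cycle any number of times yields accepted strings of unbounded length, so the language is infinite.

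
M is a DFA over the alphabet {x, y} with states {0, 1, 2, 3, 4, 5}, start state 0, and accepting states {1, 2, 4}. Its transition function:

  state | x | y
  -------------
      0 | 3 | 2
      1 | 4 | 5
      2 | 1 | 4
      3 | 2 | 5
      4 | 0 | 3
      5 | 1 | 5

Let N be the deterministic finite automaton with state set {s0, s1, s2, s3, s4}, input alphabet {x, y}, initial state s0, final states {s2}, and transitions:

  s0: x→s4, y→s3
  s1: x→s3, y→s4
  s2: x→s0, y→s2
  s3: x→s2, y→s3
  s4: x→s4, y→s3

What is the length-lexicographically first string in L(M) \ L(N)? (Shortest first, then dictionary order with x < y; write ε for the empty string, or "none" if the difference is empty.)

The string y is accepted by M but not by N.
No shorter string lies in the difference, and y is the lexicographically first length-1 string in L(M) \ L(N).

y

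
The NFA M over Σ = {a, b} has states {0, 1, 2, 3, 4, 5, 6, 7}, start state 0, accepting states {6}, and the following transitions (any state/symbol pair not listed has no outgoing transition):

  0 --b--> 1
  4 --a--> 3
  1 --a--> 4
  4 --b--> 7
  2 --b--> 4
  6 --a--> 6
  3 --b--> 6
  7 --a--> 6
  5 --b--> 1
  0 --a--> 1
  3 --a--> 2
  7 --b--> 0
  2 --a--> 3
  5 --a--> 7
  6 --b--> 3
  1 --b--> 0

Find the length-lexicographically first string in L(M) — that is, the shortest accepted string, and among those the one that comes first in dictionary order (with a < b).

aaab

A breadth-first search from 0 reaches an accepting state first via the path 0 → 1 → 4 → 3 → 6 on input aaab.
No string of length < 4 is accepted (BFS exhausts all shorter strings without reaching an accepting state), and aaab is the lexicographically least accepting string of length 4.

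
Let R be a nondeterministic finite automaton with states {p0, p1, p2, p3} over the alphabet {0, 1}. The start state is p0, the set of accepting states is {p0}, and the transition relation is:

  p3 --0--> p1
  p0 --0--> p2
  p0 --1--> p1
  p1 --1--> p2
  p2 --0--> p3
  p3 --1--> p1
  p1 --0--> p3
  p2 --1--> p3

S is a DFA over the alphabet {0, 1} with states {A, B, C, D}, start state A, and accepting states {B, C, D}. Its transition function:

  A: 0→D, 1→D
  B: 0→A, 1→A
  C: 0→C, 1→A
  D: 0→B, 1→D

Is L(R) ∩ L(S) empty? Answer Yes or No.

Yes

Exploring the product automaton R × S from the start pair (p0, A), following both machines on each input symbol, reaches 9 state pairs: (p0, A), (p2, D), (p1, D), (p3, B), (p3, D), (p1, A), (p1, B), (p3, A), (p2, A).
R accepts in {p0} and S accepts in {B, C, D}; no reachable pair has both components accepting, so no string drives both machines to acceptance simultaneously and L(R) ∩ L(S) = ∅.
So no string is accepted by both, and the intersection is empty.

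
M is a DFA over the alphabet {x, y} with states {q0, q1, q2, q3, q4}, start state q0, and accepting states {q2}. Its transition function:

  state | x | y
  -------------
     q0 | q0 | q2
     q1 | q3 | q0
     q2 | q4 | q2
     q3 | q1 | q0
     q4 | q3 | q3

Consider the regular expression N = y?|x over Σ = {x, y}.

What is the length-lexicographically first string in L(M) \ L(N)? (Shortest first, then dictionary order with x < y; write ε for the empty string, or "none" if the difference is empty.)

xy

The string xy is accepted by M but not by N.
No shorter string lies in the difference, and xy is the lexicographically first length-2 string in L(M) \ L(N).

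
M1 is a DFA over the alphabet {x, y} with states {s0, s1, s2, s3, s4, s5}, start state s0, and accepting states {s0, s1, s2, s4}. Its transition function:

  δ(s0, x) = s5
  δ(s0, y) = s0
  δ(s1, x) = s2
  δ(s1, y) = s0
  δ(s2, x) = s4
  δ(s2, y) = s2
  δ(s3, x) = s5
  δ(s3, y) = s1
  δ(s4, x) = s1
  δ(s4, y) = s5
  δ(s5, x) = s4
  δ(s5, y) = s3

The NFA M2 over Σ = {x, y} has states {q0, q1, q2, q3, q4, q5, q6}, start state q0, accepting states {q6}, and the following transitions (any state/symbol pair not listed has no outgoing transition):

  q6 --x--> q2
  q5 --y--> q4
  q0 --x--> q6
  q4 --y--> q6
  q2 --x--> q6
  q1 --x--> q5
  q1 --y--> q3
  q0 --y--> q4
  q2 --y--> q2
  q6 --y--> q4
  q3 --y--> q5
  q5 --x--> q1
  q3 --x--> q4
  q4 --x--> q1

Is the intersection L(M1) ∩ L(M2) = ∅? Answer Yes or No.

The string yy is accepted by both M1 and M2.
Hence L(M1) ∩ L(M2) ≠ ∅.

No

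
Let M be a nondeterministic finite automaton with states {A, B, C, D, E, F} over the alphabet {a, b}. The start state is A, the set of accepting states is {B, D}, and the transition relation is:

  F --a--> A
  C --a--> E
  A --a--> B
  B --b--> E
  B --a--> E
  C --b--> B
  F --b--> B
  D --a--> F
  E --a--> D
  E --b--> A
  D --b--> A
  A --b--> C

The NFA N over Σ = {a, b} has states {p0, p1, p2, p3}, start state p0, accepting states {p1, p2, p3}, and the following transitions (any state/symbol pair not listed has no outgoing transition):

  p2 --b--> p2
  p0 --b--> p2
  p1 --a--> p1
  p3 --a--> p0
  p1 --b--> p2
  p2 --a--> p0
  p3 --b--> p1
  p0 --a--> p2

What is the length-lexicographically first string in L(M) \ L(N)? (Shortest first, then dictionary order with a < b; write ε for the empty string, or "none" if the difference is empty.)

aba

The string aba is accepted by M but not by N.
No shorter string lies in the difference, and aba is the lexicographically first length-3 string in L(M) \ L(N).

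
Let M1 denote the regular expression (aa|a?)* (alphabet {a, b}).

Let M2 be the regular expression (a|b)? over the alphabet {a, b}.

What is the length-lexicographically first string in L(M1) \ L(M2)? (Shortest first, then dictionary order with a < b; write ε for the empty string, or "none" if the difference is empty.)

The string aa is accepted by M1 but not by M2.
No shorter string lies in the difference, and aa is the lexicographically first length-2 string in L(M1) \ L(M2).

aa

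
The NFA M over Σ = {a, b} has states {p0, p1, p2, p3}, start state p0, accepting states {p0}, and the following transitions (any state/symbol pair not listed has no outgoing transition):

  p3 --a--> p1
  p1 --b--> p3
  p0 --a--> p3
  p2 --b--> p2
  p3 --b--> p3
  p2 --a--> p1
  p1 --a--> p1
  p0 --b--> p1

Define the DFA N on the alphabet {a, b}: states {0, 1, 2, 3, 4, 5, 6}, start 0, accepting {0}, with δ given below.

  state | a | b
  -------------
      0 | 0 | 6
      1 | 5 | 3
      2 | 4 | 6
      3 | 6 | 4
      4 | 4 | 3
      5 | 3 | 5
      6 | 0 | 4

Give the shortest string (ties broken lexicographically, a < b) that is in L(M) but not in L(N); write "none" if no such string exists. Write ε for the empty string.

none

Exploring the product automaton M × N from the start pair (p0, 0), following both machines on each input symbol, reaches 8 state pairs: (p0, 0), (p3, 0), (p1, 6), (p1, 0), (p3, 6), (p3, 4), (p1, 4), (p3, 3).
M accepts in {p0} and N accepts in {0}. The reachable pairs whose M-component is accepting are (p0, 0); in each of them the N-component is accepting too, so the product for L(M) \ L(N) (M-component accepting, N-component rejecting) has no reachable accepting pair and the difference is empty.
So every string accepted by M is also accepted by N: L(M) \ L(N) = ∅ and there is no such string.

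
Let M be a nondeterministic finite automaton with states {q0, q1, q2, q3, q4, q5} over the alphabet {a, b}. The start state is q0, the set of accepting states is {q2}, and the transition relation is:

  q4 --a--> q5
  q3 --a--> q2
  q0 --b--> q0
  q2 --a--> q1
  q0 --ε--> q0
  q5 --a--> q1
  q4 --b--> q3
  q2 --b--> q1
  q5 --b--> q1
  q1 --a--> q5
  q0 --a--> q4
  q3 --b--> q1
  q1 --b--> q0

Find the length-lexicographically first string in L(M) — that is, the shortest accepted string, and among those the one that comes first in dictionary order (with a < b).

aba

A breadth-first search from q0 reaches an accepting state first via the path q0 → q4 → q3 → q2 on input aba.
No string of length < 3 is accepted (BFS exhausts all shorter strings without reaching an accepting state), and aba is the lexicographically least accepting string of length 3.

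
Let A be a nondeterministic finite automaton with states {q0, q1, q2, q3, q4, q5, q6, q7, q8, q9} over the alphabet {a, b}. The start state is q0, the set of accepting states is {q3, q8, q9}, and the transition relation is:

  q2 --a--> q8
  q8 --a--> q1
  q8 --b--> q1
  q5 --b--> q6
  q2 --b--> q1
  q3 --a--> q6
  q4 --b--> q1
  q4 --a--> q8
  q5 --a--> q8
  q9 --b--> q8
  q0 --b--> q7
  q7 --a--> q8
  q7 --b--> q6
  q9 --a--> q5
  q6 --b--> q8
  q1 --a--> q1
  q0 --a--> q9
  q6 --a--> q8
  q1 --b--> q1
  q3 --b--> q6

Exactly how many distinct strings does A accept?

8

The useful subgraph on states {q0, q5, q6, q7, q8, q9} is acyclic, so L(A) is finite; the longest accepting path visits 5 useful states, giving maximum string length 4.
Counting accepting paths from q0 by length: 1 of length 1, 2 of length 2, 3 of length 3, 2 of length 4. Total 8.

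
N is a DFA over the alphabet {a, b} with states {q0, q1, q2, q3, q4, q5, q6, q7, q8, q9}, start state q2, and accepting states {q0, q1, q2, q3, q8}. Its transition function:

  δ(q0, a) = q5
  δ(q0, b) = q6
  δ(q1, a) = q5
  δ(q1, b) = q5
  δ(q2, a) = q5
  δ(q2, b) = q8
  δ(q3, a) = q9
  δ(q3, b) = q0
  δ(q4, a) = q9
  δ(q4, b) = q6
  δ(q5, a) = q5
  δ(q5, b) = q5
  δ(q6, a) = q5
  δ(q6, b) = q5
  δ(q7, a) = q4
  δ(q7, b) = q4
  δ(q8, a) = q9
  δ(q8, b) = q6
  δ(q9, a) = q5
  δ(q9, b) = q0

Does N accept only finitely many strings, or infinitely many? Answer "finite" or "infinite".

The useful states (reachable from q2 and able to reach an accepting state) are {q0, q2, q8, q9}.
Restricted to these states the transition graph has no cycle, so every accepting path has bounded length and L is finite.

finite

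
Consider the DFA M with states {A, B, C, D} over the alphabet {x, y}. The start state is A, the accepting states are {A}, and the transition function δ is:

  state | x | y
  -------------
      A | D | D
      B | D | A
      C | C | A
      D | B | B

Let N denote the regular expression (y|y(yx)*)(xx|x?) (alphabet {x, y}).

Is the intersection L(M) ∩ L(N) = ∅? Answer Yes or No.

Converting the expression N to a DFA (subset construction, then merging equivalent states) gives the minimal DFA with states {n0, n1, n2, n3, n4, n5}, start state n0, accepting states {n2, n3, n5} and transitions n0: x→n1, y→n2; n1: x→n1, y→n1; n2: x→n3, y→n4; n3: x→n5, y→n1; n4: x→n2, y→n1; n5: x→n1, y→n1.
Exploring the product automaton M × N from the start pair (A, n0), following both machines on each input symbol, reaches 8 state pairs: (A, n0), (D, n1), (D, n2), (B, n1), (B, n3), (B, n4), (A, n1), (D, n5).
M accepts in {A} and N accepts in {n2, n3, n5}; no reachable pair has both components accepting, so no string drives both machines to acceptance simultaneously and L(M) ∩ L(N) = ∅.
So no string is accepted by both, and the intersection is empty.

Yes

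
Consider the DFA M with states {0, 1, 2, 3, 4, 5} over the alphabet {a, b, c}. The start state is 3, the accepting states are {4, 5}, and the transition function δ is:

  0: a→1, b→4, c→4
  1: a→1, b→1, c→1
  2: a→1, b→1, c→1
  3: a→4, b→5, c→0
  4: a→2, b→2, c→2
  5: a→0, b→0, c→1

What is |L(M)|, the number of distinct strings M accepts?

8

The useful subgraph on states {0, 3, 4, 5} is acyclic, so L(M) is finite; the longest accepting path visits 4 useful states, giving maximum string length 3.
Counting accepting paths from 3 by length: 2 of length 1, 2 of length 2, 4 of length 3. Total 8.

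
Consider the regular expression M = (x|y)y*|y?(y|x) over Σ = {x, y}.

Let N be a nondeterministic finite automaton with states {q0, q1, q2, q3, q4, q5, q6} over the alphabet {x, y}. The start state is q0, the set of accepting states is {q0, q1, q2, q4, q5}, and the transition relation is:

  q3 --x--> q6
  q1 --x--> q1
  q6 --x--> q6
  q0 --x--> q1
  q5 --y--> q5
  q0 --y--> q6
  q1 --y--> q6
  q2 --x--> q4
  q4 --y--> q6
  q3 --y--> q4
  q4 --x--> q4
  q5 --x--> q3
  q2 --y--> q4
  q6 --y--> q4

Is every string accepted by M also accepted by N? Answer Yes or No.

No

The string y is in L(M) but not in L(N).
So L(M) ⊄ L(N).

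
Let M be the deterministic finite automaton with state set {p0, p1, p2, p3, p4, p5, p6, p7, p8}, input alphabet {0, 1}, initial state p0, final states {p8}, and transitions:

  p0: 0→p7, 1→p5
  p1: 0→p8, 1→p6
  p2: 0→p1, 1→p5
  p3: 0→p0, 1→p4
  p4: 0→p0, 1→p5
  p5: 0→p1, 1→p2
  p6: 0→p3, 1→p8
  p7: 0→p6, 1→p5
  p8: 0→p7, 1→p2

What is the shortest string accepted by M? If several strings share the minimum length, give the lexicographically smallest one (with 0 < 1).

001

A breadth-first search from p0 reaches an accepting state first via the path p0 → p7 → p6 → p8 on input 001.
No string of length < 3 is accepted (BFS exhausts all shorter strings without reaching an accepting state), and 001 is the lexicographically least accepting string of length 3.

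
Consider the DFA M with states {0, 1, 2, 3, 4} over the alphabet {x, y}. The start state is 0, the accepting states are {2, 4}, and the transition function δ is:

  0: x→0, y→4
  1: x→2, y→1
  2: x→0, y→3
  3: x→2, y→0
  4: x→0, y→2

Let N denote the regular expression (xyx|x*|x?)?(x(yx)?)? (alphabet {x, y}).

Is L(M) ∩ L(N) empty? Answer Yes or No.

Yes

Converting the expression N to a DFA (subset construction, then merging equivalent states) gives the minimal DFA with states {n0, n1, n2, n3, n4, n5, n6, n7, n8}, start state n0, accepting states {n0, n1, n3, n6, n7, n8} and transitions n0: x→n1, y→n2; n1: x→n3, y→n4; n2: x→n2, y→n2; n3: x→n3, y→n5; n4: x→n6, y→n2; n5: x→n7, y→n2; n6: x→n8, y→n2; n7: x→n2, y→n2; n8: x→n2, y→n5.
Exploring the product automaton M × N from the start pair (0, n0), following both machines on each input symbol, reaches 12 state pairs: (0, n0), (0, n1), (4, n2), (0, n3), (4, n4), (0, n2), (2, n2), (4, n5), (0, n6), (3, n2), (0, n7), (0, n8).
M accepts in {2, 4} and N accepts in {n0, n1, n3, n6, n7, n8}; no reachable pair has both components accepting, so no string drives both machines to acceptance simultaneously and L(M) ∩ L(N) = ∅.
So no string is accepted by both, and the intersection is empty.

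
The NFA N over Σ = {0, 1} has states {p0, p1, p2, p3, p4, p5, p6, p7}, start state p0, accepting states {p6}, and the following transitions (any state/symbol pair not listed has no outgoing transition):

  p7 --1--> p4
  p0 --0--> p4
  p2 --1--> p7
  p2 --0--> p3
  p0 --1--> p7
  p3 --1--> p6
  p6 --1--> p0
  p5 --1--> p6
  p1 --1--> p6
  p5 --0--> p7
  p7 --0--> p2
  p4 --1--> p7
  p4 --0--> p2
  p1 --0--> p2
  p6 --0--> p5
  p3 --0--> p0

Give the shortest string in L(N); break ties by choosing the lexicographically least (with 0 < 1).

0001

A breadth-first search from p0 reaches an accepting state first via the path p0 → p4 → p2 → p3 → p6 on input 0001.
No string of length < 4 is accepted (BFS exhausts all shorter strings without reaching an accepting state), and 0001 is the lexicographically least accepting string of length 4.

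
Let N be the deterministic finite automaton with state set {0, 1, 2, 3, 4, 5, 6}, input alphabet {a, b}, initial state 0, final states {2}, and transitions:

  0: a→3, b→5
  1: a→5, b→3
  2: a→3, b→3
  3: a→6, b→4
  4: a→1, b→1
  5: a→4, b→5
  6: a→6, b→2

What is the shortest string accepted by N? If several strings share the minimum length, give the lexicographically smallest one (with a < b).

A breadth-first search from 0 reaches an accepting state first via the path 0 → 3 → 6 → 2 on input aab.
No string of length < 3 is accepted (BFS exhausts all shorter strings without reaching an accepting state), and aab is the lexicographically least accepting string of length 3.

aab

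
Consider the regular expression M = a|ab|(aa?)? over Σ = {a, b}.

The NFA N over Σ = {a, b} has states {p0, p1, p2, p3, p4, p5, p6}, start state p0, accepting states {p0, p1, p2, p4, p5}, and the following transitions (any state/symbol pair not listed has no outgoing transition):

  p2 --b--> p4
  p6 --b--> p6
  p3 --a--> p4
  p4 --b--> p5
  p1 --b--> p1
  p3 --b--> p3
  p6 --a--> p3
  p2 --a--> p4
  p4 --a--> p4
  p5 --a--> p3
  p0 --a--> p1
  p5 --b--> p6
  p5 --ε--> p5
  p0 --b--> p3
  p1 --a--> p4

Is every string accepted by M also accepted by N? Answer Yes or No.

Converting the expression M to a DFA (subset construction, then merging equivalent states) gives the minimal DFA with states {m0, m1, m2, m3}, start state m0, accepting states {m0, m1, m3} and transitions m0: a→m1, b→m2; m1: a→m3, b→m3; m2: a→m2, b→m2; m3: a→m2, b→m2.
Exploring the product automaton M × N from the start pair (m0, p0), following both machines on each input symbol, reaches 9 state pairs: (m0, p0), (m1, p1), (m2, p3), (m3, p4), (m3, p1), (m2, p4), (m2, p5), (m2, p1), (m2, p6).
M accepts in {m0, m1, m3} and N accepts in {p0, p1, p2, p4, p5}. The reachable pairs whose M-component is accepting are (m0, p0), (m1, p1), (m3, p4), (m3, p1); in each of them the N-component is accepting too, so the product for L(M) \ L(N) (M-component accepting, N-component rejecting) has no reachable accepting pair and the difference is empty.
Hence every string in L(M) is also in L(N).

Yes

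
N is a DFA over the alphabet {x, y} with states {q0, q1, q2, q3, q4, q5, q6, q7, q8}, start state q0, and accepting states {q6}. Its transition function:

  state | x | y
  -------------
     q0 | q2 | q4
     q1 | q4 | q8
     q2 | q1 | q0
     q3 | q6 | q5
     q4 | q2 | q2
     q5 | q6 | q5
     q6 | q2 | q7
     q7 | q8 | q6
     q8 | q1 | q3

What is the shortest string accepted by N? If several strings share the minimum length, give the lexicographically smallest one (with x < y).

A breadth-first search from q0 reaches an accepting state first via the path q0 → q2 → q1 → q8 → q3 → q6 on input xxyyx.
No string of length < 5 is accepted (BFS exhausts all shorter strings without reaching an accepting state), and xxyyx is the lexicographically least accepting string of length 5.

xxyyx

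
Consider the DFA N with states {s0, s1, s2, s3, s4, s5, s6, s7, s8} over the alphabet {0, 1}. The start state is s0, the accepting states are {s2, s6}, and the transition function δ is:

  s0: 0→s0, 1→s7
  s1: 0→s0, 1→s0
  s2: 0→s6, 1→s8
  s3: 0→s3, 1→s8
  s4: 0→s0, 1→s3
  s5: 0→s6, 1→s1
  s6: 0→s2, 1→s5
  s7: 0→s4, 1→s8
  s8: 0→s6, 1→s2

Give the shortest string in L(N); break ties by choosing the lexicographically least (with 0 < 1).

A breadth-first search from s0 reaches an accepting state first via the path s0 → s7 → s8 → s6 on input 110.
No string of length < 3 is accepted (BFS exhausts all shorter strings without reaching an accepting state), and 110 is the lexicographically least accepting string of length 3.

110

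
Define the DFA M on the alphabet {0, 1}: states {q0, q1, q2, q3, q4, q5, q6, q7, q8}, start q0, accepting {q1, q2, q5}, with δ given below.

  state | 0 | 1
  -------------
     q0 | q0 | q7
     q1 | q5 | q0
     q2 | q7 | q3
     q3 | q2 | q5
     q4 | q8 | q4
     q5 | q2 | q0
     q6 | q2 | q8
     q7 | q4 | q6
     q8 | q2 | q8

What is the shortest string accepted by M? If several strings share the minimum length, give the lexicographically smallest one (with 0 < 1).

110

A breadth-first search from q0 reaches an accepting state first via the path q0 → q7 → q6 → q2 on input 110.
No string of length < 3 is accepted (BFS exhausts all shorter strings without reaching an accepting state), and 110 is the lexicographically least accepting string of length 3.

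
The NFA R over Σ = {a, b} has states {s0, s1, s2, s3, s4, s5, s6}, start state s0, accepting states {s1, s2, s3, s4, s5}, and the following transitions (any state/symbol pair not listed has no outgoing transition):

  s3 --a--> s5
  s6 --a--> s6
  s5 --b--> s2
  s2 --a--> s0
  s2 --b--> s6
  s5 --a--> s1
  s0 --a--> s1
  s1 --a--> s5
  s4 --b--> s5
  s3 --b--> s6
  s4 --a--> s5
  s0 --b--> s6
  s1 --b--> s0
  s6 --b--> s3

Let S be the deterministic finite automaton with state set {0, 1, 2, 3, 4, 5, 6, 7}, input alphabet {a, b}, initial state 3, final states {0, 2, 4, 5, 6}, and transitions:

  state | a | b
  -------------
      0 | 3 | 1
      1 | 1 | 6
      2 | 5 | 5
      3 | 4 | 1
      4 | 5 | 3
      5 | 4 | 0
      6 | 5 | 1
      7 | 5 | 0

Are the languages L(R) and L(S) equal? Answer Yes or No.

Yes

Exploring the product automaton R × S from the start pair (s0, 3), following both machines on each input symbol, reaches 6 state pairs: (s0, 3), (s1, 4), (s6, 1), (s5, 5), (s3, 6), (s2, 0).
R accepts in {s1, s2, s3, s4, s5} and S accepts in {0, 2, 4, 5, 6}. In every reachable pair the two components are either both accepting — (s1, 4), (s5, 5), (s3, 6), (s2, 0) — or both non-accepting, so no string is accepted by exactly one of the machines: L(R) \ L(S) and L(S) \ L(R) are both empty.
Hence every string is accepted by R iff it is accepted by S, and the two languages coincide.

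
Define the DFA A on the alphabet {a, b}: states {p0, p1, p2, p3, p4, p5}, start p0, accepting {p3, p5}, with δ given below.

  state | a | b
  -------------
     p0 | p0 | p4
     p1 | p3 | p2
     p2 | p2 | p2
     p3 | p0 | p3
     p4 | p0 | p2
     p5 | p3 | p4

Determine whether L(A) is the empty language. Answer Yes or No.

The states reachable from the start state are {p0, p2, p4}.
None of the accepting states {p3, p5} is reachable, so no string is accepted and L(A) = ∅.

Yes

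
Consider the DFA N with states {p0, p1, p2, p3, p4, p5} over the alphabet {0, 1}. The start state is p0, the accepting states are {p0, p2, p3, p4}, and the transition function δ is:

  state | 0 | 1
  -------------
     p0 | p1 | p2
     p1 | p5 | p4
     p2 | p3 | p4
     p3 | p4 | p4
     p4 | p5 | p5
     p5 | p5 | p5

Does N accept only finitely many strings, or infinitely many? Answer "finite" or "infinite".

finite

The useful states (reachable from p0 and able to reach an accepting state) are {p0, p1, p2, p3, p4}.
Restricted to these states the transition graph has no cycle, so every accepting path has bounded length and L is finite.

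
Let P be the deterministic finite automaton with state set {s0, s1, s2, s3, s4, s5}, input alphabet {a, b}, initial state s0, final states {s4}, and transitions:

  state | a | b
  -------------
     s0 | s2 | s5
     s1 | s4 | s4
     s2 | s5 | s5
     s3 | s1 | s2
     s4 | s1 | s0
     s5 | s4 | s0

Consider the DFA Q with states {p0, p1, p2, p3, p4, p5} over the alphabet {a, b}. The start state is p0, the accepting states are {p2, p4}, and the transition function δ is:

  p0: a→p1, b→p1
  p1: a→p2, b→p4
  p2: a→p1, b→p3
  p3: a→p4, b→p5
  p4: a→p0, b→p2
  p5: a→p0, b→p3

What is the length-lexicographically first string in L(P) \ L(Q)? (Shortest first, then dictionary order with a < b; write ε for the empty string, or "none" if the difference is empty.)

The string aaa is accepted by P but not by Q.
No shorter string lies in the difference, and aaa is the lexicographically first length-3 string in L(P) \ L(Q).

aaa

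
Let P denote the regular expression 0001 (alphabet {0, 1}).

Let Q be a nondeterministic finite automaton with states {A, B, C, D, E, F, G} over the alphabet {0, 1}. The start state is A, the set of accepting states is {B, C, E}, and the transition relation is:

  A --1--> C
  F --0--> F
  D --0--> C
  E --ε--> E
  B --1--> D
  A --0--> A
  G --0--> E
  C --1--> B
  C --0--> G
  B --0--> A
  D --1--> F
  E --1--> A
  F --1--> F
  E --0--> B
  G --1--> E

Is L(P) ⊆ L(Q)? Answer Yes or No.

Yes

Converting the expression P to a DFA (subset construction, then merging equivalent states) gives the minimal DFA with states {p0, p1, p2, p3, p4, p5}, start state p0, accepting states {p5} and transitions p0: 0→p1, 1→p2; p1: 0→p3, 1→p2; p2: 0→p2, 1→p2; p3: 0→p4, 1→p2; p4: 0→p2, 1→p5; p5: 0→p2, 1→p2.
Exploring the product automaton P × Q from the start pair (p0, A), following both machines on each input symbol, reaches 12 state pairs: (p0, A), (p1, A), (p2, C), (p3, A), (p2, G), (p2, B), (p4, A), (p2, E), (p2, A), (p2, D), (p5, C), (p2, F).
P accepts in {p5} and Q accepts in {B, C, E}. The reachable pairs whose P-component is accepting are (p5, C); in each of them the Q-component is accepting too, so the product for L(P) \ L(Q) (P-component accepting, Q-component rejecting) has no reachable accepting pair and the difference is empty.
Hence every string in L(P) is also in L(Q).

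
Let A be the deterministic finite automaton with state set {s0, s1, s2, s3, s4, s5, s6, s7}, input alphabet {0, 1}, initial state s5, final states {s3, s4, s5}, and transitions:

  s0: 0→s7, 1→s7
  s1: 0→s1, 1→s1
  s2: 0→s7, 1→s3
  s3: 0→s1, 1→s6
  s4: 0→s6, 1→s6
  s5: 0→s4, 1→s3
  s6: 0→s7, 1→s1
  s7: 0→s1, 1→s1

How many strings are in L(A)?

3

The useful subgraph on states {s3, s4, s5} is acyclic, so L(A) is finite; the longest accepting path visits 2 useful states, giving maximum string length 1.
Counting accepting paths from s5 by length: 1 of length 0, 2 of length 1. Total 3.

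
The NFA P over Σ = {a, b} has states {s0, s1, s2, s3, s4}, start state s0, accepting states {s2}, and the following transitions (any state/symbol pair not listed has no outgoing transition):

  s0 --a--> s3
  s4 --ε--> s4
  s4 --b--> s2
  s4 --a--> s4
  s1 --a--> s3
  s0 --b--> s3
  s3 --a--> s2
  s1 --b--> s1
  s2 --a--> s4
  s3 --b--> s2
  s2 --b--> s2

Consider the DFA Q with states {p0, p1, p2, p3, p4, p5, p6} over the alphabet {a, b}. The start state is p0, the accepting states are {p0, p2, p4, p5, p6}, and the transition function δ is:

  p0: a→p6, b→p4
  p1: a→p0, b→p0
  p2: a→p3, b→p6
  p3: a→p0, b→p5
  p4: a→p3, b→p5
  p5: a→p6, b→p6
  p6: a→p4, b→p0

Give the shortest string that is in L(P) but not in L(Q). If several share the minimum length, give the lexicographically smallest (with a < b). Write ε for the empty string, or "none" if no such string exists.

ba

The string ba is accepted by P but not by Q.
No shorter string lies in the difference, and ba is the lexicographically first length-2 string in L(P) \ L(Q).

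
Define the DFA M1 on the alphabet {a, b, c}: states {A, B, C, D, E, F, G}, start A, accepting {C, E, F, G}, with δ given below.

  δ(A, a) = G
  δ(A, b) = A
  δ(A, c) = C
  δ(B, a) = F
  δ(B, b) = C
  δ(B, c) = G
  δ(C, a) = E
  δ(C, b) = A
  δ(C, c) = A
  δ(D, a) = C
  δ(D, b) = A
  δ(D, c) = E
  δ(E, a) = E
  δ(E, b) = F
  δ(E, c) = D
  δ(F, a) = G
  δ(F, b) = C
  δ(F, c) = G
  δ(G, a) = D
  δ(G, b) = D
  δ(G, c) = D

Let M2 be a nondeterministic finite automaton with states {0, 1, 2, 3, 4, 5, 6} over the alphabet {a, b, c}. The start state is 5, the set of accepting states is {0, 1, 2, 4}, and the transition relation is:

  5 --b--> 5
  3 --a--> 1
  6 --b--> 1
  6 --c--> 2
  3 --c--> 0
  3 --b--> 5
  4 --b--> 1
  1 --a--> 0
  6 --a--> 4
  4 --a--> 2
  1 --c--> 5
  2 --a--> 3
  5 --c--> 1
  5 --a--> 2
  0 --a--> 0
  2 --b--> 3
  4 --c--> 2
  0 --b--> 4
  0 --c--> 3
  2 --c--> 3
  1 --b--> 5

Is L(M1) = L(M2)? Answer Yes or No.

Yes

Exploring the product automaton M1 × M2 from the start pair (A, 5), following both machines on each input symbol, reaches 6 state pairs: (A, 5), (G, 2), (C, 1), (D, 3), (E, 0), (F, 4).
M1 accepts in {C, E, F, G} and M2 accepts in {0, 1, 2, 4}. In every reachable pair the two components are either both accepting — (G, 2), (C, 1), (E, 0), (F, 4) — or both non-accepting, so no string is accepted by exactly one of the machines: L(M1) \ L(M2) and L(M2) \ L(M1) are both empty.
Hence every string is accepted by M1 iff it is accepted by M2, and the two languages coincide.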